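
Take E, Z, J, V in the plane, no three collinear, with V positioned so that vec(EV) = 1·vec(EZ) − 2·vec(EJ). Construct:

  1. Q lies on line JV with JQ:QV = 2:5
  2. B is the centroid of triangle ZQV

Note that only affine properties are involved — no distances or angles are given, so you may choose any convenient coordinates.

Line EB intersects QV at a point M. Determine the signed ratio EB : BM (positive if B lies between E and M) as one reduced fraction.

Work in coordinates with E = (0, 0), Z = (1, 0), J = (0, 1), V = (1, -2).
1. Q lies on line JV with JQ:QV = 2:5 ⇒ Q = (2/7, 1/7)
2. B is the centroid of triangle ZQV ⇒ B = (16/21, -13/21)
line EB meets QV at M = (16/35, -13/35)
B = E + t·(M−E) with t = 5/3, so EB:BM = 5/3:-2/3

EB:BM = -5/2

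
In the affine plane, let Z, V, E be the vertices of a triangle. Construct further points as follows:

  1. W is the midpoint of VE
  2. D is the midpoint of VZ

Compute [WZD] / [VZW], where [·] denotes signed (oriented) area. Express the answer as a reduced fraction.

[WZD]:[VZW] = -1/2

Assign Z = (0, 0), V = (1, 0), E = (0, 1) — the answer is frame-independent, so this choice is without loss of generality.
1. W is the midpoint of VE ⇒ W = (1/2, 1/2)
2. D is the midpoint of VZ ⇒ D = (1/2, 0)
2·[WZD] = 1/4, 2·[VZW] = -1/2
[WZD]:[VZW] = 1/4:-1/2 = -1/2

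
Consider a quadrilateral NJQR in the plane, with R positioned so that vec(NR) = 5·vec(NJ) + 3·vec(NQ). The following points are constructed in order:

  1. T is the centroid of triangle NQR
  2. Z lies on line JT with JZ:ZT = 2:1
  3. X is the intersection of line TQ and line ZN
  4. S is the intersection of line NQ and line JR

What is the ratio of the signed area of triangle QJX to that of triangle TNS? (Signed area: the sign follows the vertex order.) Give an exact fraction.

[QJX]:[TNS] = 104/45

Work in coordinates with N = (0, 0), J = (1, 0), Q = (0, 1), R = (5, 3).
1. T is the centroid of triangle NQR ⇒ T = (5/3, 4/3)
2. Z lies on line JT with JZ:ZT = 2:1 ⇒ Z = (13/9, 8/9)
3. X is the intersection of line TQ and line ZN ⇒ X = (65/27, 40/27)
4. S is the intersection of line NQ and line JR ⇒ S = (0, -3/4)
2·[QJX] = 26/9, 2·[TNS] = 5/4
[QJX]:[TNS] = 26/9:5/4 = 104/45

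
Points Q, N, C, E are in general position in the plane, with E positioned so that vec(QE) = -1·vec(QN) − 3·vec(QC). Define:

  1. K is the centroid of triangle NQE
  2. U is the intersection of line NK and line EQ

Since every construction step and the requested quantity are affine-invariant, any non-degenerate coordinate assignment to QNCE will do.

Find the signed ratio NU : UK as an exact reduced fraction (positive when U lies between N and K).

Work in coordinates with Q = (0, 0), N = (1, 0), C = (0, 1), E = (-1, -3).
1. K is the centroid of triangle NQE ⇒ K = (0, -1)
2. U is the intersection of line NK and line EQ ⇒ U = (-1/2, -3/2)
U = N + t·(K−N) with t = 3/2, so NU:UK = t:(1−t) = 3/2:-1/2

NU:UK = -3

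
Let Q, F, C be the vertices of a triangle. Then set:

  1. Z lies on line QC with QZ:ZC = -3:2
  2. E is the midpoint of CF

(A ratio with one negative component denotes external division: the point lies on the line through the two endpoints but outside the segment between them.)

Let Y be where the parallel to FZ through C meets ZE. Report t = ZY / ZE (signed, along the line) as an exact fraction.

Choose coordinates Q = (0, 0), F = (1, 0), C = (0, 1).
1. Z lies on line QC with QZ:ZC = -3:2 ⇒ Z = (0, 3)
2. E is the midpoint of CF ⇒ E = (1/2, 1/2)
through C parallel to FZ: direction (-1, 3); meets ZE at Y = (1, -2)
Y = Z + t·(E−Z) with t = 2

t = 2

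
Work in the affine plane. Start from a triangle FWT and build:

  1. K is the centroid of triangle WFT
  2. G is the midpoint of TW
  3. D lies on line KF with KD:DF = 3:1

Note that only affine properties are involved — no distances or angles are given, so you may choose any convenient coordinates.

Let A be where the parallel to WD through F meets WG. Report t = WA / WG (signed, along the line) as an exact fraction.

Set F = (0, 0), W = (1, 0), T = (0, 1); any affine frame gives the same invariant.
1. K is the centroid of triangle WFT ⇒ K = (1/3, 1/3)
2. G is the midpoint of TW ⇒ G = (1/2, 1/2)
3. D lies on line KF with KD:DF = 3:1 ⇒ D = (1/12, 1/12)
through F parallel to WD: direction (-11/12, 1/12); meets WG at A = (11/10, -1/10)
A = W + t·(G−W) with t = -1/5

t = -1/5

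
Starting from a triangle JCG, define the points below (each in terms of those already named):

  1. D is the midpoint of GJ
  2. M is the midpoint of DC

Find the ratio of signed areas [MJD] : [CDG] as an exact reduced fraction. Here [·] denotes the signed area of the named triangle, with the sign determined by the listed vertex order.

Set J = (0, 0), C = (1, 0), G = (0, 1); any affine frame gives the same invariant.
1. D is the midpoint of GJ ⇒ D = (0, 1/2)
2. M is the midpoint of DC ⇒ M = (1/2, 1/4)
2·[MJD] = -1/4, 2·[CDG] = -1/2
[MJD]:[CDG] = -1/4:-1/2 = 1/2

[MJD]:[CDG] = 1/2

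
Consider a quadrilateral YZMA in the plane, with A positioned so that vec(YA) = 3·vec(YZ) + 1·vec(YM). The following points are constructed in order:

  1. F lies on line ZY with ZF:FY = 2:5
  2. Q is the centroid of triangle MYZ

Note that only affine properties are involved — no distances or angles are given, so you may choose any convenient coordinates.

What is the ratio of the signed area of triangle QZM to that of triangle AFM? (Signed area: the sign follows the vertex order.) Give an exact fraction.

[QZM]:[AFM] = -1/9

Set Y = (0, 0), Z = (1, 0), M = (0, 1), A = (3, 1); any affine frame gives the same invariant.
1. F lies on line ZY with ZF:FY = 2:5 ⇒ F = (5/7, 0)
2. Q is the centroid of triangle MYZ ⇒ Q = (1/3, 1/3)
2·[QZM] = 1/3, 2·[AFM] = -3
[QZM]:[AFM] = 1/3:-3 = -1/9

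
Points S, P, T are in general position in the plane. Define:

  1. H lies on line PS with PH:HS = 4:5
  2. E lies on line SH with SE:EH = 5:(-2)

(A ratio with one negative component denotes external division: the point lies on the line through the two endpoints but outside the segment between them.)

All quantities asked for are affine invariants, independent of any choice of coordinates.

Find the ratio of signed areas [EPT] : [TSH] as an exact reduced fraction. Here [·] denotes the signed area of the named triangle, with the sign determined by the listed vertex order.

Work in coordinates with S = (0, 0), P = (1, 0), T = (0, 1).
1. H lies on line PS with PH:HS = 4:5 ⇒ H = (5/9, 0)
2. E lies on line SH with SE:EH = 5:(-2) ⇒ E = (25/27, 0)
2·[EPT] = 2/27, 2·[TSH] = 5/9
[EPT]:[TSH] = 2/27:5/9 = 2/15

[EPT]:[TSH] = 2/15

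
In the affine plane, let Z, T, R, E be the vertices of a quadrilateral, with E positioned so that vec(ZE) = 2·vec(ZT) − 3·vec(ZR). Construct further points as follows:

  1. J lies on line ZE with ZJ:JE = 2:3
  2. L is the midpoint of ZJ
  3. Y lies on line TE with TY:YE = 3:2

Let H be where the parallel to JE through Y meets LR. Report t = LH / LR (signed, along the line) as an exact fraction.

t = 3/5

Choose coordinates Z = (0, 0), T = (1, 0), R = (0, 1), E = (2, -3).
1. J lies on line ZE with ZJ:JE = 2:3 ⇒ J = (4/5, -6/5)
2. L is the midpoint of ZJ ⇒ L = (2/5, -3/5)
3. Y lies on line TE with TY:YE = 3:2 ⇒ Y = (8/5, -9/5)
through Y parallel to JE: direction (6/5, -9/5); meets LR at H = (4/25, 9/25)
H = L + t·(R−L) with t = 3/5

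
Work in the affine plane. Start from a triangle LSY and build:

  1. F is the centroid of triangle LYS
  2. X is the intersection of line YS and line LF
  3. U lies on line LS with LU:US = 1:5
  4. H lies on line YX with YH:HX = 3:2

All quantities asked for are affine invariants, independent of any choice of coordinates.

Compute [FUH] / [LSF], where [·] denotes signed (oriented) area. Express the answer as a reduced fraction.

Set L = (0, 0), S = (1, 0), Y = (0, 1); any affine frame gives the same invariant.
1. F is the centroid of triangle LYS ⇒ F = (1/3, 1/3)
2. X is the intersection of line YS and line LF ⇒ X = (1/2, 1/2)
3. U lies on line LS with LU:US = 1:5 ⇒ U = (1/6, 0)
4. H lies on line YX with YH:HX = 3:2 ⇒ H = (3/10, 7/10)
2·[FUH] = -13/180, 2·[LSF] = 1/3
[FUH]:[LSF] = -13/180:1/3 = -13/60

[FUH]:[LSF] = -13/60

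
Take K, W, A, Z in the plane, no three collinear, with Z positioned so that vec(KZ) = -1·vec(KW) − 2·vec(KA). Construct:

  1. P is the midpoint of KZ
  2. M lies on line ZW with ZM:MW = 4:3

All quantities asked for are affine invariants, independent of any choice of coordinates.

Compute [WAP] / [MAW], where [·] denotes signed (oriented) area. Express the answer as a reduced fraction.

Set K = (0, 0), W = (1, 0), A = (0, 1), Z = (-1, -2); any affine frame gives the same invariant.
1. P is the midpoint of KZ ⇒ P = (-1/2, -1)
2. M lies on line ZW with ZM:MW = 4:3 ⇒ M = (1/7, -6/7)
2·[WAP] = 5/2, 2·[MAW] = -12/7
[WAP]:[MAW] = 5/2:-12/7 = -35/24

[WAP]:[MAW] = -35/24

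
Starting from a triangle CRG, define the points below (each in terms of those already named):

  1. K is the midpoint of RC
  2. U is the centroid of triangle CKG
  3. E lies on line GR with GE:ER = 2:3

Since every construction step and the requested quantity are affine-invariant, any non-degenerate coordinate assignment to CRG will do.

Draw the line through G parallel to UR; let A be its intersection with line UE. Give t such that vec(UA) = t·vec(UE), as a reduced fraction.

Assign C = (0, 0), R = (1, 0), G = (0, 1) — the answer is frame-independent, so this choice is without loss of generality.
1. K is the midpoint of RC ⇒ K = (1/2, 0)
2. U is the centroid of triangle CKG ⇒ U = (1/6, 1/3)
3. E lies on line GR with GE:ER = 2:3 ⇒ E = (2/5, 3/5)
through G parallel to UR: direction (5/6, -1/3); meets UE at A = (5/9, 7/9)
A = U + t·(E−U) with t = 5/3

t = 5/3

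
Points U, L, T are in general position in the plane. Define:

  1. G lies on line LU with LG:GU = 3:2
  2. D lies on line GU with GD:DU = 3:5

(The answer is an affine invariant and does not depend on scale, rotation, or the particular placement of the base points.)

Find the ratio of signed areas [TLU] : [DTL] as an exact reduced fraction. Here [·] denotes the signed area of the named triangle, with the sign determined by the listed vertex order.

[TLU]:[DTL] = 4/3

Assign U = (0, 0), L = (1, 0), T = (0, 1) — the answer is frame-independent, so this choice is without loss of generality.
1. G lies on line LU with LG:GU = 3:2 ⇒ G = (2/5, 0)
2. D lies on line GU with GD:DU = 3:5 ⇒ D = (1/4, 0)
2·[TLU] = -1, 2·[DTL] = -3/4
[TLU]:[DTL] = -1:-3/4 = 4/3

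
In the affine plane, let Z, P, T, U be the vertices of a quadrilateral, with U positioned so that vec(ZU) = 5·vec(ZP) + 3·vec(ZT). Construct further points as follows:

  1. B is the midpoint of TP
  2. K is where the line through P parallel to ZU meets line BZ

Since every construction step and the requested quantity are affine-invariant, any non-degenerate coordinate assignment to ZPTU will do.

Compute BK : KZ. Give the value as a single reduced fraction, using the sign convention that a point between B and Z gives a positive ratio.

Assign Z = (0, 0), P = (1, 0), T = (0, 1), U = (5, 3) — the answer is frame-independent, so this choice is without loss of generality.
1. B is the midpoint of TP ⇒ B = (1/2, 1/2)
2. K is where the line through P parallel to ZU meets line BZ ⇒ K = (-3/2, -3/2)
K = B + t·(Z−B) with t = 4, so BK:KZ = t:(1−t) = 4:-3

BK:KZ = -4/3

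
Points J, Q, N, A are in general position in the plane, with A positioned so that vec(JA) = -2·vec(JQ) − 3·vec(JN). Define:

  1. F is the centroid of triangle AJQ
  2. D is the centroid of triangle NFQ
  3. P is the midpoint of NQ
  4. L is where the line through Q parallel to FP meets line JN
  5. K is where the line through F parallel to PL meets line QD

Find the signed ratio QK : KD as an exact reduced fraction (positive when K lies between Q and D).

Work in coordinates with J = (0, 0), Q = (1, 0), N = (0, 1), A = (-2, -3).
1. F is the centroid of triangle AJQ ⇒ F = (-1/3, -1)
2. D is the centroid of triangle NFQ ⇒ D = (2/9, 0)
3. P is the midpoint of NQ ⇒ P = (1/2, 1/2)
4. L is where the line through Q parallel to FP meets line JN ⇒ L = (0, -9/5)
5. K is where the line through F parallel to PL meets line QD ⇒ K = (-8/69, 0)
K = Q + t·(D−Q) with t = 33/23, so QK:KD = t:(1−t) = 33/23:-10/23

QK:KD = -33/10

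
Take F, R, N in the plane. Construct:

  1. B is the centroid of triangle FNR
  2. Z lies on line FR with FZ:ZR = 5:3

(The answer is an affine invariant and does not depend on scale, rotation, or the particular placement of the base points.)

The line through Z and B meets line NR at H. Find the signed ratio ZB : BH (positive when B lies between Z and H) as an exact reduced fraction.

Choose coordinates F = (0, 0), R = (1, 0), N = (0, 1).
1. B is the centroid of triangle FNR ⇒ B = (1/3, 1/3)
2. Z lies on line FR with FZ:ZR = 5:3 ⇒ Z = (5/8, 0)
line ZB meets NR at H = (-2, 3)
B = Z + t·(H−Z) with t = 1/9, so ZB:BH = 1/9:8/9

ZB:BH = 1/8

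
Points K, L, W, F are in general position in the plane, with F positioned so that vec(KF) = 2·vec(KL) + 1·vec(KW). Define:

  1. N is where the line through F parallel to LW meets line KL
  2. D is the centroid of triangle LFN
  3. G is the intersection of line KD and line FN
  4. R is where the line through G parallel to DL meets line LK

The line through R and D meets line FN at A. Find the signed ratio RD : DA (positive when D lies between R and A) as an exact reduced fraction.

RD:DA = 11/7

Work in coordinates with K = (0, 0), L = (1, 0), W = (0, 1), F = (2, 1).
1. N is where the line through F parallel to LW meets line KL ⇒ N = (3, 0)
2. D is the centroid of triangle LFN ⇒ D = (2, 1/3)
3. G is the intersection of line KD and line FN ⇒ G = (18/7, 3/7)
4. R is where the line through G parallel to DL meets line LK ⇒ R = (9/7, 0)
line RD meets FN at A = (27/11, 6/11)
D = R + t·(A−R) with t = 11/18, so RD:DA = 11/18:7/18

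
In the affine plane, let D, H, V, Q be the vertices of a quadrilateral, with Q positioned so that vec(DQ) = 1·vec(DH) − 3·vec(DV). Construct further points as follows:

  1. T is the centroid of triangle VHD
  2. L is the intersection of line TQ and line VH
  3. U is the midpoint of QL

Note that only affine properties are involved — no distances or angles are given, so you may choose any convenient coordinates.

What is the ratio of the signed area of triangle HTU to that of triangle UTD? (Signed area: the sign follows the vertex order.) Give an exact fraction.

Assign D = (0, 0), H = (1, 0), V = (0, 1), Q = (1, -3) — the answer is frame-independent, so this choice is without loss of generality.
1. T is the centroid of triangle VHD ⇒ T = (1/3, 1/3)
2. L is the intersection of line TQ and line VH ⇒ L = (1/4, 3/4)
3. U is the midpoint of QL ⇒ U = (5/8, -9/8)
2·[HTU] = 7/8, 2·[UTD] = 7/12
[HTU]:[UTD] = 7/8:7/12 = 3/2

[HTU]:[UTD] = 3/2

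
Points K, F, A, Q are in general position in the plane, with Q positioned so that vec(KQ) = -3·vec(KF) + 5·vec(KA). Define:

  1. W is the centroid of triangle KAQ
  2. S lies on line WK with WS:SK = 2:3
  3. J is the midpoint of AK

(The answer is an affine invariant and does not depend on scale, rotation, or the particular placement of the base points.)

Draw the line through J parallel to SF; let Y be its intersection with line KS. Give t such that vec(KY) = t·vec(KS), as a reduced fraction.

t = 2/3

Assign K = (0, 0), F = (1, 0), A = (0, 1), Q = (-3, 5) — the answer is frame-independent, so this choice is without loss of generality.
1. W is the centroid of triangle KAQ ⇒ W = (-1, 2)
2. S lies on line WK with WS:SK = 2:3 ⇒ S = (-3/5, 6/5)
3. J is the midpoint of AK ⇒ J = (0, 1/2)
through J parallel to SF: direction (8/5, -6/5); meets KS at Y = (-2/5, 4/5)
Y = K + t·(S−K) with t = 2/3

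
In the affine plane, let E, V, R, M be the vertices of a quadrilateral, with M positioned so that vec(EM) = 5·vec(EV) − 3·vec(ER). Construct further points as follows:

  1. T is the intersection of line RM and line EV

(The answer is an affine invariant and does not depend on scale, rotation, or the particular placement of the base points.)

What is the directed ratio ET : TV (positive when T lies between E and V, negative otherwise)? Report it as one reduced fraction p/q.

Set E = (0, 0), V = (1, 0), R = (0, 1), M = (5, -3); any affine frame gives the same invariant.
1. T is the intersection of line RM and line EV ⇒ T = (5/4, 0)
T = E + t·(V−E) with t = 5/4, so ET:TV = t:(1−t) = 5/4:-1/4

ET:TV = -5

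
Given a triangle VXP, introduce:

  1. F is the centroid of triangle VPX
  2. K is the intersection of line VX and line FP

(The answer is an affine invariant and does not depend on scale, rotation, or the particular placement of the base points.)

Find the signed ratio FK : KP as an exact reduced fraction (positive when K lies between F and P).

FK:KP = -1/3

Assign V = (0, 0), X = (1, 0), P = (0, 1) — the answer is frame-independent, so this choice is without loss of generality.
1. F is the centroid of triangle VPX ⇒ F = (1/3, 1/3)
2. K is the intersection of line VX and line FP ⇒ K = (1/2, 0)
K = F + t·(P−F) with t = -1/2, so FK:KP = t:(1−t) = -1/2:3/2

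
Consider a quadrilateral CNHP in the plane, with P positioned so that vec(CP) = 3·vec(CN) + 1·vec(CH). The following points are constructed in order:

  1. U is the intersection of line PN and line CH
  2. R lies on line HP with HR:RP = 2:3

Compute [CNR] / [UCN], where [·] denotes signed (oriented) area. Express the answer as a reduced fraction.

Work in coordinates with C = (0, 0), N = (1, 0), H = (0, 1), P = (3, 1).
1. U is the intersection of line PN and line CH ⇒ U = (0, -1/2)
2. R lies on line HP with HR:RP = 2:3 ⇒ R = (6/5, 1)
2·[CNR] = 1, 2·[UCN] = -1/2
[CNR]:[UCN] = 1:-1/2 = -2

[CNR]:[UCN] = -2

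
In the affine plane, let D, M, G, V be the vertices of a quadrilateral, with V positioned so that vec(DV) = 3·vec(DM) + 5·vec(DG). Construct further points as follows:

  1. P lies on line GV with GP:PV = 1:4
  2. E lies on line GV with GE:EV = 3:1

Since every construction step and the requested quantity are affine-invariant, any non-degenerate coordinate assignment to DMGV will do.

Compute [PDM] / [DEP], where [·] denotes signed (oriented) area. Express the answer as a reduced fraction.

[PDM]:[DEP] = 12/11

Set D = (0, 0), M = (1, 0), G = (0, 1), V = (3, 5); any affine frame gives the same invariant.
1. P lies on line GV with GP:PV = 1:4 ⇒ P = (3/5, 9/5)
2. E lies on line GV with GE:EV = 3:1 ⇒ E = (9/4, 4)
2·[PDM] = 9/5, 2·[DEP] = 33/20
[PDM]:[DEP] = 9/5:33/20 = 12/11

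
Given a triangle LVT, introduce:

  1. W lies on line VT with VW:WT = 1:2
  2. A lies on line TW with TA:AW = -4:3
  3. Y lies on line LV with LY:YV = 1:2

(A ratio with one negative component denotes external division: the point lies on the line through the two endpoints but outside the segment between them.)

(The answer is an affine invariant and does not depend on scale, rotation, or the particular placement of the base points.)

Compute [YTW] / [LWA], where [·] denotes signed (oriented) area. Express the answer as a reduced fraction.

[YTW]:[LWA] = 2/9

Assign L = (0, 0), V = (1, 0), T = (0, 1) — the answer is frame-independent, so this choice is without loss of generality.
1. W lies on line VT with VW:WT = 1:2 ⇒ W = (2/3, 1/3)
2. A lies on line TW with TA:AW = -4:3 ⇒ A = (8/3, -5/3)
3. Y lies on line LV with LY:YV = 1:2 ⇒ Y = (1/3, 0)
2·[YTW] = -4/9, 2·[LWA] = -2
[YTW]:[LWA] = -4/9:-2 = 2/9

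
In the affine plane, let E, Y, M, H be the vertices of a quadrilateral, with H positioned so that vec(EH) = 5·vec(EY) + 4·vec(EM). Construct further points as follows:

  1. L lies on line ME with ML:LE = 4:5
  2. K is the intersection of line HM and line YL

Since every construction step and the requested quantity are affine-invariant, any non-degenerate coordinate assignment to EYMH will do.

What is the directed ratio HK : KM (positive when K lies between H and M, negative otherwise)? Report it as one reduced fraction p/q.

HK:KM = -14

Set E = (0, 0), Y = (1, 0), M = (0, 1), H = (5, 4); any affine frame gives the same invariant.
1. L lies on line ME with ML:LE = 4:5 ⇒ L = (0, 5/9)
2. K is the intersection of line HM and line YL ⇒ K = (-5/13, 10/13)
K = H + t·(M−H) with t = 14/13, so HK:KM = t:(1−t) = 14/13:-1/13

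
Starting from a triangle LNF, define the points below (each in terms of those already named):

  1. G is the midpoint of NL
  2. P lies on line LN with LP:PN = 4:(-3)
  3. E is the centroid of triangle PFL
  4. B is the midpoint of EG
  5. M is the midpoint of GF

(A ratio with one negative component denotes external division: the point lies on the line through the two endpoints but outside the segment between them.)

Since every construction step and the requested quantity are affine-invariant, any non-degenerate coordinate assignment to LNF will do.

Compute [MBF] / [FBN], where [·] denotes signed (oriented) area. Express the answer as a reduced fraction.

Assign L = (0, 0), N = (1, 0), F = (0, 1) — the answer is frame-independent, so this choice is without loss of generality.
1. G is the midpoint of NL ⇒ G = (1/2, 0)
2. P lies on line LN with LP:PN = 4:(-3) ⇒ P = (4, 0)
3. E is the centroid of triangle PFL ⇒ E = (4/3, 1/3)
4. B is the midpoint of EG ⇒ B = (11/12, 1/6)
5. M is the midpoint of GF ⇒ M = (1/4, 1/2)
2·[MBF] = 1/4, 2·[FBN] = -1/12
[MBF]:[FBN] = 1/4:-1/12 = -3

[MBF]:[FBN] = -3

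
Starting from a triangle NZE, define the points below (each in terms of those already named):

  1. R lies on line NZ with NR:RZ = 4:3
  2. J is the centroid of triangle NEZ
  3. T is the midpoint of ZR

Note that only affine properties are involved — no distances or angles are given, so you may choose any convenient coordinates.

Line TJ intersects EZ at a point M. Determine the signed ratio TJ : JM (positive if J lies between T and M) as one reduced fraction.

Work in coordinates with N = (0, 0), Z = (1, 0), E = (0, 1).
1. R lies on line NZ with NR:RZ = 4:3 ⇒ R = (4/7, 0)
2. J is the centroid of triangle NEZ ⇒ J = (1/3, 1/3)
3. T is the midpoint of ZR ⇒ T = (11/14, 0)
line TJ meets EZ at M = (8/5, -3/5)
J = T + t·(M−T) with t = -5/9, so TJ:JM = -5/9:14/9

TJ:JM = -5/14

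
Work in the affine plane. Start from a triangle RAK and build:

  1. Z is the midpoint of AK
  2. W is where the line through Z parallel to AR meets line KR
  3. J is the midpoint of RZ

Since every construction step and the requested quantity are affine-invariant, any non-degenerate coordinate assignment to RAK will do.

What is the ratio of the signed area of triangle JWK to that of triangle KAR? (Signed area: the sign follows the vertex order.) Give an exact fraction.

Set R = (0, 0), A = (1, 0), K = (0, 1); any affine frame gives the same invariant.
1. Z is the midpoint of AK ⇒ Z = (1/2, 1/2)
2. W is where the line through Z parallel to AR meets line KR ⇒ W = (0, 1/2)
3. J is the midpoint of RZ ⇒ J = (1/4, 1/4)
2·[JWK] = -1/8, 2·[KAR] = -1
[JWK]:[KAR] = -1/8:-1 = 1/8

[JWK]:[KAR] = 1/8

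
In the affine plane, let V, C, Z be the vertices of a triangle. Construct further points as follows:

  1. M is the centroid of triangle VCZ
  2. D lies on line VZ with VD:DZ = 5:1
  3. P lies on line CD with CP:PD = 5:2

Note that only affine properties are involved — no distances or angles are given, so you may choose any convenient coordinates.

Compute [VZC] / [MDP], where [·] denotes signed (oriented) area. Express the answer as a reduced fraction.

Set V = (0, 0), C = (1, 0), Z = (0, 1); any affine frame gives the same invariant.
1. M is the centroid of triangle VCZ ⇒ M = (1/3, 1/3)
2. D lies on line VZ with VD:DZ = 5:1 ⇒ D = (0, 5/6)
3. P lies on line CD with CP:PD = 5:2 ⇒ P = (2/7, 25/42)
2·[VZC] = -1, 2·[MDP] = -4/63
[VZC]:[MDP] = -1:-4/63 = 63/4

[VZC]:[MDP] = 63/4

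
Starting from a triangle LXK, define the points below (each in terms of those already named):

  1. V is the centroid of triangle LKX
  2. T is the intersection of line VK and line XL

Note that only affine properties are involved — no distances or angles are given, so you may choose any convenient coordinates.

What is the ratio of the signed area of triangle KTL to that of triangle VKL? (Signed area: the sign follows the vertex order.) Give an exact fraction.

[KTL]:[VKL] = -3/2

Set L = (0, 0), X = (1, 0), K = (0, 1); any affine frame gives the same invariant.
1. V is the centroid of triangle LKX ⇒ V = (1/3, 1/3)
2. T is the intersection of line VK and line XL ⇒ T = (1/2, 0)
2·[KTL] = -1/2, 2·[VKL] = 1/3
[KTL]:[VKL] = -1/2:1/3 = -3/2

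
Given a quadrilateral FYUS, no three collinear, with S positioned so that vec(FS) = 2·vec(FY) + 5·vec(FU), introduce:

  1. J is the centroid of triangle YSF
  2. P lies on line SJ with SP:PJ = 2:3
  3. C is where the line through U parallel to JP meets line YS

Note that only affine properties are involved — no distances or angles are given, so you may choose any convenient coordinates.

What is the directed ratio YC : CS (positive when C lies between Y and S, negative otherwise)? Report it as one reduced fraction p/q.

YC:CS = -13/8

Assign F = (0, 0), Y = (1, 0), U = (0, 1), S = (2, 5) — the answer is frame-independent, so this choice is without loss of generality.
1. J is the centroid of triangle YSF ⇒ J = (1, 5/3)
2. P lies on line SJ with SP:PJ = 2:3 ⇒ P = (8/5, 11/3)
3. C is where the line through U parallel to JP meets line YS ⇒ C = (18/5, 13)
C = Y + t·(S−Y) with t = 13/5, so YC:CS = t:(1−t) = 13/5:-8/5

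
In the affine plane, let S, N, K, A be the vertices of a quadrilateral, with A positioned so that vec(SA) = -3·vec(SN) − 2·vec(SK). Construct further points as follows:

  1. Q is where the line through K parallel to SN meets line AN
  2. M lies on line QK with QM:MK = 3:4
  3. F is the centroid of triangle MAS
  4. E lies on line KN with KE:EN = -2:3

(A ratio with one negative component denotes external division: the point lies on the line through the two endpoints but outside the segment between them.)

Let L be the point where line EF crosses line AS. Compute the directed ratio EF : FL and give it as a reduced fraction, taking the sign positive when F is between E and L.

EF:FL = -92

Assign S = (0, 0), N = (1, 0), K = (0, 1), A = (-3, -2) — the answer is frame-independent, so this choice is without loss of generality.
1. Q is where the line through K parallel to SN meets line AN ⇒ Q = (3, 1)
2. M lies on line QK with QM:MK = 3:4 ⇒ M = (12/7, 1)
3. F is the centroid of triangle MAS ⇒ F = (-3/7, -1/3)
4. E lies on line KN with KE:EN = -2:3 ⇒ E = (-2, 3)
line EF meets AS at L = (-41/92, -41/138)
F = E + t·(L−E) with t = 92/91, so EF:FL = 92/91:-1/91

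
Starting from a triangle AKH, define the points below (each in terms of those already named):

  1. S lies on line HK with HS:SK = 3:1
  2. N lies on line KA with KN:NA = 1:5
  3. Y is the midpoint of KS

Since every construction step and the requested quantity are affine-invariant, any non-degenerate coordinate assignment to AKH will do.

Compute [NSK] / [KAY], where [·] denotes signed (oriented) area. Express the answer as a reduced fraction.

Choose coordinates A = (0, 0), K = (1, 0), H = (0, 1).
1. S lies on line HK with HS:SK = 3:1 ⇒ S = (3/4, 1/4)
2. N lies on line KA with KN:NA = 1:5 ⇒ N = (5/6, 0)
3. Y is the midpoint of KS ⇒ Y = (7/8, 1/8)
2·[NSK] = -1/24, 2·[KAY] = -1/8
[NSK]:[KAY] = -1/24:-1/8 = 1/3

[NSK]:[KAY] = 1/3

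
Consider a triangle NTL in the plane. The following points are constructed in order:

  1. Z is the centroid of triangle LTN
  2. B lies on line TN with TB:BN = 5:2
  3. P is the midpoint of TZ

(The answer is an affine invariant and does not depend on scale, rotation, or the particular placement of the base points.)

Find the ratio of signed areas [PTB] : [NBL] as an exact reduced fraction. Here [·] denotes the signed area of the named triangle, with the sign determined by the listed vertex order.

Assign N = (0, 0), T = (1, 0), L = (0, 1) — the answer is frame-independent, so this choice is without loss of generality.
1. Z is the centroid of triangle LTN ⇒ Z = (1/3, 1/3)
2. B lies on line TN with TB:BN = 5:2 ⇒ B = (2/7, 0)
3. P is the midpoint of TZ ⇒ P = (2/3, 1/6)
2·[PTB] = -5/42, 2·[NBL] = 2/7
[PTB]:[NBL] = -5/42:2/7 = -5/12

[PTB]:[NBL] = -5/12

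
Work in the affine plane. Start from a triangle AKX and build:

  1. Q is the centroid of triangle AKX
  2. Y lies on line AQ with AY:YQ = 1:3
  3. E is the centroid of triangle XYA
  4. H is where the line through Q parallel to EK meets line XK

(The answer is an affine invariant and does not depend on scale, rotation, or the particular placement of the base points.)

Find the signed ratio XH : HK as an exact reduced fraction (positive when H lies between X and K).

XH:HK = 19/3

Assign A = (0, 0), K = (1, 0), X = (0, 1) — the answer is frame-independent, so this choice is without loss of generality.
1. Q is the centroid of triangle AKX ⇒ Q = (1/3, 1/3)
2. Y lies on line AQ with AY:YQ = 1:3 ⇒ Y = (1/12, 1/12)
3. E is the centroid of triangle XYA ⇒ E = (1/36, 13/36)
4. H is where the line through Q parallel to EK meets line XK ⇒ H = (19/22, 3/22)
H = X + t·(K−X) with t = 19/22, so XH:HK = t:(1−t) = 19/22:3/22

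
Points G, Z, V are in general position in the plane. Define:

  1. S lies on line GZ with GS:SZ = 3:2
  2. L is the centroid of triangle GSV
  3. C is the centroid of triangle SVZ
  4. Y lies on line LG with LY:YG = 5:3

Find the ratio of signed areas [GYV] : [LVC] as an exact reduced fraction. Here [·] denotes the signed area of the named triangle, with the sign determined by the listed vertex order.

[GYV]:[LVC] = -27/80

Assign G = (0, 0), Z = (1, 0), V = (0, 1) — the answer is frame-independent, so this choice is without loss of generality.
1. S lies on line GZ with GS:SZ = 3:2 ⇒ S = (3/5, 0)
2. L is the centroid of triangle GSV ⇒ L = (1/5, 1/3)
3. C is the centroid of triangle SVZ ⇒ C = (8/15, 1/3)
4. Y lies on line LG with LY:YG = 5:3 ⇒ Y = (3/40, 1/8)
2·[GYV] = 3/40, 2·[LVC] = -2/9
[GYV]:[LVC] = 3/40:-2/9 = -27/80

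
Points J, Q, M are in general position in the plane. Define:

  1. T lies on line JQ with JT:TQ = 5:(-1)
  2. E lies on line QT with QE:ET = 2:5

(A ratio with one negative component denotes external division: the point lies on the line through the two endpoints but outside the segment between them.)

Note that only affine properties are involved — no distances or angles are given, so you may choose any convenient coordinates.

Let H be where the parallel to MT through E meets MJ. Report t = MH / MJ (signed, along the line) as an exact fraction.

Assign J = (0, 0), Q = (1, 0), M = (0, 1) — the answer is frame-independent, so this choice is without loss of generality.
1. T lies on line JQ with JT:TQ = 5:(-1) ⇒ T = (5/4, 0)
2. E lies on line QT with QE:ET = 2:5 ⇒ E = (15/14, 0)
through E parallel to MT: direction (5/4, -1); meets MJ at H = (0, 6/7)
H = M + t·(J−M) with t = 1/7

t = 1/7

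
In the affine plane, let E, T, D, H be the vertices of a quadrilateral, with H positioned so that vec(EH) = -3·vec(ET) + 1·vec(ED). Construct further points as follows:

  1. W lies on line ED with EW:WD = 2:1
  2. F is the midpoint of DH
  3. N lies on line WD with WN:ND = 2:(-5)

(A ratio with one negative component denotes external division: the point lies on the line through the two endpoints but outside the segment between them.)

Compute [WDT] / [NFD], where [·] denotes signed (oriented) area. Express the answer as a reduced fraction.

Assign E = (0, 0), T = (1, 0), D = (0, 1), H = (-3, 1) — the answer is frame-independent, so this choice is without loss of generality.
1. W lies on line ED with EW:WD = 2:1 ⇒ W = (0, 2/3)
2. F is the midpoint of DH ⇒ F = (-3/2, 1)
3. N lies on line WD with WN:ND = 2:(-5) ⇒ N = (0, 4/9)
2·[WDT] = -1/3, 2·[NFD] = -5/6
[WDT]:[NFD] = -1/3:-5/6 = 2/5

[WDT]:[NFD] = 2/5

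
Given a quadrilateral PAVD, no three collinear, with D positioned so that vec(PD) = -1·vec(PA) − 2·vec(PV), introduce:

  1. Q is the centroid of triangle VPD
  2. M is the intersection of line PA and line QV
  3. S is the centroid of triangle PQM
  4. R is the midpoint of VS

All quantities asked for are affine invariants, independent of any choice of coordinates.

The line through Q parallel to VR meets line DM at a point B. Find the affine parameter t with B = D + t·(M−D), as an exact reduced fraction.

Work in coordinates with P = (0, 0), A = (1, 0), V = (0, 1), D = (-1, -2).
1. Q is the centroid of triangle VPD ⇒ Q = (-1/3, -1/3)
2. M is the intersection of line PA and line QV ⇒ M = (-1/4, 0)
3. S is the centroid of triangle PQM ⇒ S = (-7/36, -1/9)
4. R is the midpoint of VS ⇒ R = (-7/72, 4/9)
through Q parallel to VR: direction (-7/72, -5/9); meets DM at B = (-19/64, -1/8)
B = D + t·(M−D) with t = 15/16

t = 15/16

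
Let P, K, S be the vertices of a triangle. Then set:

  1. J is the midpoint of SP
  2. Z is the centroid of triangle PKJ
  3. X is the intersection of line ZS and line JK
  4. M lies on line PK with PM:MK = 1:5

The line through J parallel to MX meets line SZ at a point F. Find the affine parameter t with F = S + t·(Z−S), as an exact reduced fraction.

Set P = (0, 0), K = (1, 0), S = (0, 1); any affine frame gives the same invariant.
1. J is the midpoint of SP ⇒ J = (0, 1/2)
2. Z is the centroid of triangle PKJ ⇒ Z = (1/3, 1/6)
3. X is the intersection of line ZS and line JK ⇒ X = (1/4, 3/8)
4. M lies on line PK with PM:MK = 1:5 ⇒ M = (1/6, 0)
through J parallel to MX: direction (1/12, 3/8); meets SZ at F = (1/14, 23/28)
F = S + t·(Z−S) with t = 3/14

t = 3/14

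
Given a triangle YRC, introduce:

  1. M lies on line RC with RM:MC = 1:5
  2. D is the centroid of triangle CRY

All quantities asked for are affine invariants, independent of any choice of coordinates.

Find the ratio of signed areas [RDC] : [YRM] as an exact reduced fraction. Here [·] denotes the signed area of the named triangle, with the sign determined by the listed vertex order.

[RDC]:[YRM] = -2

Work in coordinates with Y = (0, 0), R = (1, 0), C = (0, 1).
1. M lies on line RC with RM:MC = 1:5 ⇒ M = (5/6, 1/6)
2. D is the centroid of triangle CRY ⇒ D = (1/3, 1/3)
2·[RDC] = -1/3, 2·[YRM] = 1/6
[RDC]:[YRM] = -1/3:1/6 = -2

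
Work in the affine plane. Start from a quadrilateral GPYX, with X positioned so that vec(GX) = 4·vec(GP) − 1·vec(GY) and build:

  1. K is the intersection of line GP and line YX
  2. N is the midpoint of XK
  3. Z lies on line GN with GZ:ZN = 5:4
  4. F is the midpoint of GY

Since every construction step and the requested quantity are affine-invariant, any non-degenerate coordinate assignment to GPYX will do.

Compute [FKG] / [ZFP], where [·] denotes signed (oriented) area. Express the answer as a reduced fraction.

Assign G = (0, 0), P = (1, 0), Y = (0, 1), X = (4, -1) — the answer is frame-independent, so this choice is without loss of generality.
1. K is the intersection of line GP and line YX ⇒ K = (2, 0)
2. N is the midpoint of XK ⇒ N = (3, -1/2)
3. Z lies on line GN with GZ:ZN = 5:4 ⇒ Z = (5/3, -5/18)
4. F is the midpoint of GY ⇒ F = (0, 1/2)
2·[FKG] = -1, 2·[ZFP] = 1/18
[FKG]:[ZFP] = -1:1/18 = -18

[FKG]:[ZFP] = -18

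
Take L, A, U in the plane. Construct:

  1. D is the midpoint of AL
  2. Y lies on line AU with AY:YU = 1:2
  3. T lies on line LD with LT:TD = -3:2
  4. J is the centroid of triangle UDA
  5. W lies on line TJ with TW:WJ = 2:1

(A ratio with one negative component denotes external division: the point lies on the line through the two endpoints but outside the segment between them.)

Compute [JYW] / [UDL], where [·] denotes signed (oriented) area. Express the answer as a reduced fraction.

Set L = (0, 0), A = (1, 0), U = (0, 1); any affine frame gives the same invariant.
1. D is the midpoint of AL ⇒ D = (1/2, 0)
2. Y lies on line AU with AY:YU = 1:2 ⇒ Y = (2/3, 1/3)
3. T lies on line LD with LT:TD = -3:2 ⇒ T = (3/2, 0)
4. J is the centroid of triangle UDA ⇒ J = (1/2, 1/3)
5. W lies on line TJ with TW:WJ = 2:1 ⇒ W = (5/6, 2/9)
2·[JYW] = -1/54, 2·[UDL] = -1/2
[JYW]:[UDL] = -1/54:-1/2 = 1/27

[JYW]:[UDL] = 1/27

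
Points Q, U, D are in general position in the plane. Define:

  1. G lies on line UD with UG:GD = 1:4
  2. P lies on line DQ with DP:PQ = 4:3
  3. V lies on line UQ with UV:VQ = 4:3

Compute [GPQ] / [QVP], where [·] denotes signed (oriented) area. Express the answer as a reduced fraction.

[GPQ]:[QVP] = 28/15

Work in coordinates with Q = (0, 0), U = (1, 0), D = (0, 1).
1. G lies on line UD with UG:GD = 1:4 ⇒ G = (4/5, 1/5)
2. P lies on line DQ with DP:PQ = 4:3 ⇒ P = (0, 3/7)
3. V lies on line UQ with UV:VQ = 4:3 ⇒ V = (3/7, 0)
2·[GPQ] = 12/35, 2·[QVP] = 9/49
[GPQ]:[QVP] = 12/35:9/49 = 28/15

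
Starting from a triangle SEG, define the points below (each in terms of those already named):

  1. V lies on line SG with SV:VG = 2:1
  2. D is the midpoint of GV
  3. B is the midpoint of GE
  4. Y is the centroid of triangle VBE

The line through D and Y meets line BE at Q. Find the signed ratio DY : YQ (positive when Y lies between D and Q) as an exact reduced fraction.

Work in coordinates with S = (0, 0), E = (1, 0), G = (0, 1).
1. V lies on line SG with SV:VG = 2:1 ⇒ V = (0, 2/3)
2. D is the midpoint of GV ⇒ D = (0, 5/6)
3. B is the midpoint of GE ⇒ B = (1/2, 1/2)
4. Y is the centroid of triangle VBE ⇒ Y = (1/2, 7/18)
line DY meets BE at Q = (3/2, -1/2)
Y = D + t·(Q−D) with t = 1/3, so DY:YQ = 1/3:2/3

DY:YQ = 1/2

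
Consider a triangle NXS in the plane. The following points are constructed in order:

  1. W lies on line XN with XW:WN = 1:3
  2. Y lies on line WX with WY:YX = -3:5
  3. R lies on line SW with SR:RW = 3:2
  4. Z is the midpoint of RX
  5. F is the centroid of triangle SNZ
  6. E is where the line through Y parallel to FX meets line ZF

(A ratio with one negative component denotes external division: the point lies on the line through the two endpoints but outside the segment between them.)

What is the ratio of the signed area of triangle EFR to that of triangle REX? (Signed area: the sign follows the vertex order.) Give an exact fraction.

Assign N = (0, 0), X = (1, 0), S = (0, 1) — the answer is frame-independent, so this choice is without loss of generality.
1. W lies on line XN with XW:WN = 1:3 ⇒ W = (3/4, 0)
2. Y lies on line WX with WY:YX = -3:5 ⇒ Y = (3/8, 0)
3. R lies on line SW with SR:RW = 3:2 ⇒ R = (9/20, 2/5)
4. Z is the midpoint of RX ⇒ Z = (29/40, 1/5)
5. F is the centroid of triangle SNZ ⇒ F = (29/120, 2/5)
6. E is where the line through Y parallel to FX meets line ZF ⇒ E = (-319/120, 8/5)
2·[EFR] = 1/4, 2·[REX] = 7/12
[EFR]:[REX] = 1/4:7/12 = 3/7

[EFR]:[REX] = 3/7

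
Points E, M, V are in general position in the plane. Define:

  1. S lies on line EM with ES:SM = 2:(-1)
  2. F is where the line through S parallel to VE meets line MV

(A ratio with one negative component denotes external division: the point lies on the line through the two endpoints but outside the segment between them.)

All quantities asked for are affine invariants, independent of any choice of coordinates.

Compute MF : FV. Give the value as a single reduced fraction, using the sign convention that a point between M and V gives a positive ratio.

MF:FV = -1/2

Work in coordinates with E = (0, 0), M = (1, 0), V = (0, 1).
1. S lies on line EM with ES:SM = 2:(-1) ⇒ S = (2, 0)
2. F is where the line through S parallel to VE meets line MV ⇒ F = (2, -1)
F = M + t·(V−M) with t = -1, so MF:FV = t:(1−t) = -1:2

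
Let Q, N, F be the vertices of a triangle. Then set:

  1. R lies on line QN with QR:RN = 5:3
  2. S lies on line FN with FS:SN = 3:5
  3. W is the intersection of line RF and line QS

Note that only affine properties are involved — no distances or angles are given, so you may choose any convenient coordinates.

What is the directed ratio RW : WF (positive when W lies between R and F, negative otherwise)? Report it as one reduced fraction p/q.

RW:WF = 25/24

Work in coordinates with Q = (0, 0), N = (1, 0), F = (0, 1).
1. R lies on line QN with QR:RN = 5:3 ⇒ R = (5/8, 0)
2. S lies on line FN with FS:SN = 3:5 ⇒ S = (3/8, 5/8)
3. W is the intersection of line RF and line QS ⇒ W = (15/49, 25/49)
W = R + t·(F−R) with t = 25/49, so RW:WF = t:(1−t) = 25/49:24/49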